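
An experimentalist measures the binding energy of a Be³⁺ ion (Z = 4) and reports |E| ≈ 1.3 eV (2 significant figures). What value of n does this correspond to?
n = 13

The exact energy levels follow E_n = -13.6057 Z² / n² eV with Z = 4.

The measured value (-1.3 eV) is reported to only 2 significant figures, so we must test candidate n values and see which one matches to that precision.

Candidate energies:
  n = 11:  E = -13.6057 × 4² / 11² = -1.799101 eV
  n = 12:  E = -13.6057 × 4² / 12² = -1.511744 eV
  n = 13:  E = -13.6057 × 4² / 13² = -1.288114 eV  ← matches
  n = 14:  E = -13.6057 × 4² / 14² = -1.110669 eV
  n = 15:  E = -13.6057 × 4² / 15² = -0.967516 eV

Checking against the measurement of -1.3 eV (2 sig figs), only n = 13 agrees:
E_13 = -1.288114 eV, which rounds to -1.3 eV ✓

Therefore n = 13.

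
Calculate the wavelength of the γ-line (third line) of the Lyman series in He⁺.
24.3004 nm

The lines of a series are numbered from the longest wavelength (smallest ΔE) outward; the third line is the transition from n = n_f + 3 to n_f.
The Lyman series has all transitions ending at n_f = 1.

For He⁺ (Z = 2), the third line (γ-line) is the jump from n = 4 to n = 1:
E_4 = -13.6057 × 2² / 4² = -3.401425 eV
E_1 = -13.6057 × 2² / 1² = -54.422800 eV
ΔE = E_4 - E_1 = 51.021375 eV

λ = hc/E = 1239.84 eV·nm / 51.021375 eV
λ = 24.3004 nm

This is the γ-line of the Lyman series in He⁺.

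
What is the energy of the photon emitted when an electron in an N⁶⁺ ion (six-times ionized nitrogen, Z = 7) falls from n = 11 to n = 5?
21.1574 eV

The energy levels are E_n = -13.6057 Z² eV / n².

Energy at n = 11: E_11 = -13.6057 × 7² / 11² = -5.5097463 eV
Energy at n = 5: E_5 = -13.6057 × 7² / 5² = -26.6671720 eV

For emission (electron falling to lower state), the photon energy is:
E_photon = E_11 - E_5 = |-5.5097463 - (-26.6671720)|
E_photon = 21.1574 eV

This energy is carried away by the emitted photon.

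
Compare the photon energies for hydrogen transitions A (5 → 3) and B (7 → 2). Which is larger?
7 → 2

Calculate the energy for each transition:

Transition 5 → 3:
ΔE₁ = |E_3 - E_5| = |-13.6057/3² - (-13.6057/5²)|
ΔE₁ = |-1.5117444444 - (-0.5442280000)| = 0.9675164 eV

Transition 7 → 2:
ΔE₂ = |E_2 - E_7| = |-13.6057/2² - (-13.6057/7²)|
ΔE₂ = |-3.4014250000 - (-0.2776673469)| = 3.1237577 eV

Since 3.1237577 eV > 0.9675164 eV, the transition 7 → 2 emits the more energetic photon.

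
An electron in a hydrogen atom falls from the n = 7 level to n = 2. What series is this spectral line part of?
Balmer series

The spectral series in hydrogen are named based on the final (lower) energy level:
- Lyman series: n_final = 1 (ultraviolet)
- Balmer series: n_final = 2 (visible/near-UV)
- Paschen series: n_final = 3 (infrared)
- Brackett series: n_final = 4 (infrared)
- Pfund series: n_final = 5 (far infrared)

Since this transition ends at n = 2, it belongs to the Balmer series.

For reference, this 7 → 2 line has photon energy
ΔE = 13.6057 eV × (1/2² - 1/7²) = 3.1237576531 eV,
corresponding to wavelength λ = hc/ΔE = 1239.84 eV·nm / 3.1237576531 eV = 396.906591 nm in the visible/near-UV region.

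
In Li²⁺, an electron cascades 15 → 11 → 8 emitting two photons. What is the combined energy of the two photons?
1.36907 eV

The energy levels of Li²⁺ are E_n = -13.6057 × 3² / n² eV.

First transition (15 → 11):
ΔE₁ = |E_11 - E_15|
ΔE₁ = |-1.01199421488 - (-0.54422800000)| = 0.46776621 eV

Second transition (11 → 8):
ΔE₂ = |E_8 - E_11|
ΔE₂ = |-1.91330156250 - (-1.01199421488)| = 0.90130735 eV

Total energy released:
E_total = ΔE₁ + ΔE₂ = 0.46776621 + 0.90130735 = 1.36907 eV

Note: This equals the direct transition 15 → 8: 1.36907 eV ✓
Energy is conserved regardless of the path taken.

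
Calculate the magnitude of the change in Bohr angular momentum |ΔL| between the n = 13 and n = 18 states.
5.27286e-34 J·s (or 5ℏ)

In the Bohr model, L_n = nℏ where ℏ = 1.0545718e-34 J·s.

L_18 = 18ℏ = 1.8982292e-33 J·s
L_13 = 13ℏ = 1.3709433e-33 J·s

ΔL = L_18 - L_13 = (18 - 13)ℏ = 5ℏ
ΔL = 5 × 1.0545718e-34 J·s = 5.27286e-34 J·s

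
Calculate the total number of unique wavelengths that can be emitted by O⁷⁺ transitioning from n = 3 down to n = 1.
3

The electron can occupy levels n = 1, 2, ..., 3 during de-excitation — that is m = 3 - 1 + 1 = 3 distinct levels.

The number of distinct spectral lines equals the number of ways to choose 2 of these m levels (each pair gives one possible emission transition):

Number of lines = m(m-1)/2 = 3×2/2 = 3

These correspond to all possible transitions between the 3 levels:
3 → 2, 3 → 1, 2 → 1

Each transition produces a photon with a unique energy (and thus wavelength). This count does not depend on Z.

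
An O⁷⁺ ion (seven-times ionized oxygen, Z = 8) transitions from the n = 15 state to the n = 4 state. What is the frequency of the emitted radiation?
1.2224e+16 Hz

First, find the transition energy:
E_15 = -13.6057 × 8² / 15² = -3.870066 eV
E_4 = -13.6057 × 8² / 4² = -54.422800 eV
|ΔE| = |E_4 - E_15| = 50.552734 eV

Convert to Joules: E = 50.552734 eV × (1.602177 × 10⁻¹⁹ J/eV) = 8.099443e-18 J

Using E = hf:
f = E/h = 8.099443e-18 J / (6.62607 × 10⁻³⁴ J·s)
f = 1.2224e+16 Hz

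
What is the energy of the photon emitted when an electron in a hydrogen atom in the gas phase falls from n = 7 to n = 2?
3.124 eV

The energy levels are E_n = -13.6057 eV / n².

Energy at n = 7: E_7 = -13.6057 / 7² = -0.277667 eV
Energy at n = 2: E_2 = -13.6057 / 2² = -3.401425 eV

For emission (electron falling to lower state), the photon energy is:
E_photon = E_7 - E_2 = |-0.277667 - (-3.401425)|
E_photon = 3.124 eV

This energy is carried away by the emitted photon.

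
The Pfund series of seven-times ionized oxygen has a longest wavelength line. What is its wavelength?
116.496963 nm

The longest wavelength corresponds to the smallest energy transition in the series.
The Pfund series has all transitions ending at n_f = 5.

For O⁷⁺ (Z = 8), the first line (α-line) is the jump from n = 6 to n = 5:
E_6 = -13.6057 × 8² / 6² = -24.187911111 eV
E_5 = -13.6057 × 8² / 5² = -34.830592000 eV
ΔE = E_6 - E_5 = 10.642680889 eV

λ = hc/E = 1239.84 eV·nm / 10.642680889 eV
λ = 116.496963 nm

This is the α-line of the Pfund series in O⁷⁺.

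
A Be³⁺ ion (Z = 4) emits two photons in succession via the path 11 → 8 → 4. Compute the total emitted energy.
11.8066 eV

The energy levels of Be³⁺ are E_n = -13.6057 × 4² / n² eV.

First transition (11 → 8):
ΔE₁ = |E_8 - E_11|
ΔE₁ = |-3.4014250000 - (-1.7991008264)| = 1.6023242 eV

Second transition (8 → 4):
ΔE₂ = |E_4 - E_8|
ΔE₂ = |-13.6057000000 - (-3.4014250000)| = 10.2042750 eV

Total energy released:
E_total = ΔE₁ + ΔE₂ = 1.6023242 + 10.2042750 = 11.8066 eV

Note: This equals the direct transition 11 → 4: 11.8066 eV ✓
Energy is conserved regardless of the path taken.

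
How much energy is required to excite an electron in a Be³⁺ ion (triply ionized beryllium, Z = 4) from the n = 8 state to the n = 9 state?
0.714 eV

The energy levels of a hydrogen-like atom are E_n = -13.6057 Z² eV / n².

Energy at n = 8: E_8 = -13.6057 × 4² / 8² = -3.401425 eV
Energy at n = 9: E_9 = -13.6057 × 4² / 9² = -2.687546 eV

The excitation energy is the difference:
ΔE = E_9 - E_8
ΔE = -2.687546 - (-3.401425)
ΔE = 0.714 eV

Since this is positive, energy must be absorbed (photon absorption).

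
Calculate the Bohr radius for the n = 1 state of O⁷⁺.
0.0066 nm (or 0.0662 Å)

The Bohr radius formula is:
r_n = n² a₀ / Z

where a₀ = 0.0529177 nm is the Bohr radius.

For O⁷⁺ (Z = 8) at n = 1:
r_1 = 1² × 0.0529177 nm / 8
r_1 = 1 × 0.0529177 nm / 8
r_1 = 0.05292 nm / 8
r_1 = 0.0066 nm

The electron orbits at approximately 0.0066 nm from the nucleus.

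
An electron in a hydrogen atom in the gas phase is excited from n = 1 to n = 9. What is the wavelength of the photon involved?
92.27 nm

First, find the transition energy using E_n = -13.6057 / n² eV:
E_1 = -13.6057 / 1² = -13.6057 eV
E_9 = -13.6057 / 9² = -0.1680 eV

Photon energy: |ΔE| = |E_9 - E_1| = 13.4377 eV

Convert to wavelength using E = hc/λ with hc = 1239.84 eV·nm:
λ = hc/E = 1239.84 eV·nm / 13.4377 eV
λ = 92.27 nm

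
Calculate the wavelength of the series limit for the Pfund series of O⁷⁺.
35.59629 nm

The series limit corresponds to the transition from n = ∞ to n = 5.
This is the highest energy (shortest wavelength) transition in the Pfund series.

E_∞ = 0 eV
E_5 = -13.6057 × 8² / 5² = -34.8305920 eV

Energy at series limit:
ΔE = E_∞ - E_5 = 0 - (-34.8305920) = 34.8305920 eV
λ = hc/E = 1239.84 eV·nm / 34.8305920 eV = 35.59629 nm

This energy equals the ionization energy from the n = 5 state of O⁷⁺.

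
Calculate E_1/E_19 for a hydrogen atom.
361.000000

Using E_n = -13.6057 Z² / n² eV with Z = 1:

E_1 = -13.6057 / 1² = -13.6057 / 1 = -13.605700000000 eV
E_19 = -13.6057 / 19² = -13.6057 / 361 = -0.037688919668 eV

The ratio is:
E_1/E_19 = (-13.605700000000) / (-0.037688919668)
E_1/E_19 = (-13.6057/1) / (-13.6057/361)
E_1/E_19 = 361/1
E_1/E_19 = 361.000000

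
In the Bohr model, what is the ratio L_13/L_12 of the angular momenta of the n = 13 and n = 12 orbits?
1.08

In the Bohr model, L_n = nℏ, so the ratio is purely the ratio of quantum numbers:

L_13/L_12 = 13ℏ / 12ℏ = 13/12 = 1.08

The angular momentum scales linearly with n.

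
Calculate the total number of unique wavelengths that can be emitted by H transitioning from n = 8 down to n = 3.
15

The electron can occupy levels n = 3, 4, ..., 8 during de-excitation — that is m = 8 - 3 + 1 = 6 distinct levels.

The number of distinct spectral lines equals the number of ways to choose 2 of these m levels (each pair gives one possible emission transition):

Number of lines = m(m-1)/2 = 6×5/2 = 15

These correspond to all possible transitions between the 6 levels:
8 → 7, 8 → 6, 8 → 5, 8 → 4, 8 → 3, 7 → 6, 7 → 5, 7 → 4...

Each transition produces a photon with a unique energy (and thus wavelength). This count does not depend on Z.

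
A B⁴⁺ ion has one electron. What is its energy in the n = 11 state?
-2.811095 eV

For hydrogen-like ions, the energy levels scale with Z²:
E_n = -13.6057 Z² / n² eV

For B⁴⁺ (Z = 5) at n = 11:
E_11 = -13.6057 × 5² / 11²
E_11 = -13.6057 × 25 / 121
E_11 = -340.1425 / 121
E_11 = -2.811095 eV

The energy is 25 times more negative than hydrogen at the same n due to the stronger nuclear charge.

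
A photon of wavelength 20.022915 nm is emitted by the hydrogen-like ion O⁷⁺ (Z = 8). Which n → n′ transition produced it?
n = 5 → n = 3

First, find the photon energy from the wavelength (hc = 1239.84 eV·nm):
E = hc/λ = 1239.84 eV·nm / 20.022915 nm = 61.921054 eV

The energy levels of O⁷⁺ satisfy E_n = -13.6057 × 8² / n² eV, so an emission n_i → n_f releases
ΔE = 13.6057 × 8² × (1/n_f² − 1/n_i²) eV.

Setting ΔE equal to the photon energy:
1/n_f² − 1/n_i² = 61.921054 / (13.6057 × 8²) = 0.071111113

Since 1/n_i² must be positive, we need 1/n_f² > 0.071111113, i.e. n_f ≤ 3. For each allowed n_f, solve n_i = (1/n_f² − 0.071111113)^(−1/2) and check whether it is a whole number:
  n_f = 1: 1/n_i² = 1.000000000 − 0.071111113 = 0.928888887 → n_i = 1.038  (not an integer) ✗
  n_f = 2: 1/n_i² = 0.250000000 − 0.071111113 = 0.178888887 → n_i = 2.364  (not an integer) ✗
  n_f = 3: 1/n_i² = 0.111111111 − 0.071111113 = 0.039999998 → n_i = 5.000  → integer, n_i = 5 ✓

Only n_f = 3 gives an integer upper level, n_i = 5.

The transition is from n = 5 to n = 3 (emission).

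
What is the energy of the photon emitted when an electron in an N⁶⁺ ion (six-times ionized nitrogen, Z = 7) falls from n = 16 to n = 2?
164.06561 eV

The energy levels are E_n = -13.6057 Z² eV / n².

Energy at n = 16: E_16 = -13.6057 × 7² / 16² = -2.60421602 eV
Energy at n = 2: E_2 = -13.6057 × 7² / 2² = -166.66982500 eV

For emission (electron falling to lower state), the photon energy is:
E_photon = E_16 - E_2 = |-2.60421602 - (-166.66982500)|
E_photon = 164.06561 eV

This energy is carried away by the emitted photon.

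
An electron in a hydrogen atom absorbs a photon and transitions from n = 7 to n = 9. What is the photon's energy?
0.1097 eV

The energy levels of a hydrogen-like atom are E_n = -13.6057 eV / n².

Energy at n = 7: E_7 = -13.6057 / 7² = -0.2776673 eV
Energy at n = 9: E_9 = -13.6057 / 9² = -0.1679716 eV

The excitation energy is the difference:
ΔE = E_9 - E_7
ΔE = -0.1679716 - (-0.2776673)
ΔE = 0.1097 eV

Since this is positive, energy must be absorbed (photon absorption).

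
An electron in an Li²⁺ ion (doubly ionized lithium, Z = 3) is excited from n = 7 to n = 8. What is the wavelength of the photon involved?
2116.835 nm

First, find the transition energy using E_n = -13.6057 Z² / n² eV:
E_7 = -13.6057 × 3² / 7² = -2.499006122 eV
E_8 = -13.6057 × 3² / 8² = -1.913301563 eV

Photon energy: |ΔE| = |E_8 - E_7| = 0.585704559 eV

Convert to wavelength using E = hc/λ with hc = 1239.84 eV·nm:
λ = hc/E = 1239.84 eV·nm / 0.585704559 eV
λ = 2116.835 nm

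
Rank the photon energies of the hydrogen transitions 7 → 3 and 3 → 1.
3 → 1

Calculate the energy for each transition:

Transition 7 → 3:
ΔE₁ = |E_3 - E_7| = |-13.6057/3² - (-13.6057/7²)|
ΔE₁ = |-1.511744444444 - (-0.277667346939)| = 1.234077098 eV

Transition 3 → 1:
ΔE₂ = |E_1 - E_3| = |-13.6057/1² - (-13.6057/3²)|
ΔE₂ = |-13.605700000000 - (-1.511744444444)| = 12.093955556 eV

Since 12.093955556 eV > 1.234077098 eV, the transition 3 → 1 emits the more energetic photon.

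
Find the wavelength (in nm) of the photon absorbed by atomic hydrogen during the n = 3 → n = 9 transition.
922.65595 nm

First, find the transition energy using E_n = -13.6057 / n² eV:
E_3 = -13.6057 / 3² = -1.511744444 eV
E_9 = -13.6057 / 9² = -0.167971605 eV

Photon energy: |ΔE| = |E_9 - E_3| = 1.343772839 eV

Convert to wavelength using E = hc/λ with hc = 1239.84 eV·nm:
λ = hc/E = 1239.84 eV·nm / 1.343772839 eV
λ = 922.65595 nm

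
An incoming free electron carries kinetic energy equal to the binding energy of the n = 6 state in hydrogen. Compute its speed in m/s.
3.64615e+05 m/s (or 0.12162% of c)

The binding energy at n = 6 for hydrogen is:
E_6 = -13.6057/6² = -0.377936111 eV
|E_6| = 0.377936111 eV

Convert to Joules:
KE = 0.377936111 eV × (1.602177 × 10⁻¹⁹ J/eV) = 6.0552054e-20 J

Using KE = ½mv²:
v = √(2·KE/m_e)
v = √(2 × 6.0552054e-20 J / 9.10938 × 10⁻³¹ kg)
v = 3.64615e+05 m/s

This is approximately 0.12162% the speed of light.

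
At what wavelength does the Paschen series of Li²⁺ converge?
91.126513 nm

The series limit corresponds to the transition from n = ∞ to n = 3.
This is the highest energy (shortest wavelength) transition in the Paschen series.

E_∞ = 0 eV
E_3 = -13.6057 × 3² / 3² = -13.60570000 eV

Energy at series limit:
ΔE = E_∞ - E_3 = 0 - (-13.60570000) = 13.60570000 eV
λ = hc/E = 1239.84 eV·nm / 13.60570000 eV = 91.126513 nm

This energy equals the ionization energy from the n = 3 state of Li²⁺.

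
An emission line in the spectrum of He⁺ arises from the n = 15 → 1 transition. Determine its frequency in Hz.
1.31009e+16 Hz

First, find the transition energy:
E_15 = -13.6057 × 2² / 15² = -0.2418791 eV
E_1 = -13.6057 × 2² / 1² = -54.4228000 eV
|ΔE| = |E_1 - E_15| = 54.1809209 eV

Convert to Joules: E = 54.1809209 eV × (1.602177 × 10⁻¹⁹ J/eV) = 8.6807425e-18 J

Using E = hf:
f = E/h = 8.6807425e-18 J / (6.62607 × 10⁻³⁴ J·s)
f = 1.31009e+16 Hz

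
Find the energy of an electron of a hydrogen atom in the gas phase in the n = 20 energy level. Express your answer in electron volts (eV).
-0.03 eV

The energy levels of a hydrogen-like atom are given by:
E_n = -13.6057 eV / n²

For n = 20:
E_20 = -13.6057 eV / 20²
E_20 = -13.6057 eV / 400
E_20 = -0.03 eV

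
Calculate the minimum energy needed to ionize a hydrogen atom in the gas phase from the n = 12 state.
0.09 eV

The ionization energy is the energy needed to remove the electron completely (n → ∞).

For hydrogen, E_n = -13.6057 eV / n².

At n = 12: E_12 = -13.6057 / 12² = -0.09448 eV
At n = ∞: E_∞ = 0 eV

Ionization energy = E_∞ - E_12 = 0 - (-0.09448) = 0.09448 eV
Ionization energy ≈ 0.09 eV

This is also called the binding energy of the electron in state n = 12.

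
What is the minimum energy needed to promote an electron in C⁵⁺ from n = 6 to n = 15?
11.42879 eV

The energy levels of a hydrogen-like atom are E_n = -13.6057 Z² eV / n².

Energy at n = 6: E_6 = -13.6057 × 6² / 6² = -13.60570000 eV
Energy at n = 15: E_15 = -13.6057 × 6² / 15² = -2.17691200 eV

The excitation energy is the difference:
ΔE = E_15 - E_6
ΔE = -2.17691200 - (-13.60570000)
ΔE = 11.42879 eV

Since this is positive, energy must be absorbed (photon absorption).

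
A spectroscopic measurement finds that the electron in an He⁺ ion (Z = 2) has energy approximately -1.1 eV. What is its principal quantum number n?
n = 7

The exact energy levels follow E_n = -13.6057 Z² / n² eV with Z = 2.

The measured value (-1.1 eV) is reported to only 2 significant figures, so we must test candidate n values and see which one matches to that precision.

Candidate energies:
  n = 5:  E = -13.6057 × 2² / 5² = -2.17691 eV
  n = 6:  E = -13.6057 × 2² / 6² = -1.51174 eV
  n = 7:  E = -13.6057 × 2² / 7² = -1.11067 eV  ← matches
  n = 8:  E = -13.6057 × 2² / 8² = -0.85036 eV
  n = 9:  E = -13.6057 × 2² / 9² = -0.67189 eV

Checking against the measurement of -1.1 eV (2 sig figs), only n = 7 agrees:
E_7 = -1.11067 eV, which rounds to -1.1 eV ✓

Therefore n = 7.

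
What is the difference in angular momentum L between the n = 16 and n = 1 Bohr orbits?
1.582e-33 J·s (or 15ℏ)

In the Bohr model, L_n = nℏ where ℏ = 1.05457e-34 J·s.

L_16 = 16ℏ = 1.68731e-33 J·s
L_1 = 1ℏ = 1.05457e-34 J·s

ΔL = L_16 - L_1 = (16 - 1)ℏ = 15ℏ
ΔL = 15 × 1.05457e-34 J·s = 1.582e-33 J·s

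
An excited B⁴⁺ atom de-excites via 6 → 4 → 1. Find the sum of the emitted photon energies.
330.6941 eV

The energy levels of B⁴⁺ are E_n = -13.6057 × 5² / n² eV.

First transition (6 → 4):
ΔE₁ = |E_4 - E_6|
ΔE₁ = |-21.2589062500 - (-9.4484027778)| = 11.8105035 eV

Second transition (4 → 1):
ΔE₂ = |E_1 - E_4|
ΔE₂ = |-340.1425000000 - (-21.2589062500)| = 318.8835938 eV

Total energy released:
E_total = ΔE₁ + ΔE₂ = 11.8105035 + 318.8835938 = 330.6941 eV

Note: This equals the direct transition 6 → 1: 330.6941 eV ✓
Energy is conserved regardless of the path taken.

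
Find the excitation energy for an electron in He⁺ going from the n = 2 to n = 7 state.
12.495 eV

The energy levels of a hydrogen-like atom are E_n = -13.6057 Z² eV / n².

Energy at n = 2: E_2 = -13.6057 × 2² / 2² = -13.605700 eV
Energy at n = 7: E_7 = -13.6057 × 2² / 7² = -1.110669 eV

The excitation energy is the difference:
ΔE = E_7 - E_2
ΔE = -1.110669 - (-13.605700)
ΔE = 12.495 eV

Since this is positive, energy must be absorbed (photon absorption).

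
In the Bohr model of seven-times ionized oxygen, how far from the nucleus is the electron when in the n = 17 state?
1.9117 nm (or 19.1165 Å)

The Bohr radius formula is:
r_n = n² a₀ / Z

where a₀ = 0.0529177 nm is the Bohr radius.

For O⁷⁺ (Z = 8) at n = 17:
r_17 = 17² × 0.0529177 nm / 8
r_17 = 289 × 0.0529177 nm / 8
r_17 = 15.29322 nm / 8
r_17 = 1.9117 nm

The electron orbits at approximately 1.9117 nm from the nucleus.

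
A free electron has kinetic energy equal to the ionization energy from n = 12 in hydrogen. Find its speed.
1.82e+05 m/s (or 0.060811% of c)

The binding energy at n = 12 for hydrogen is:
E_12 = -13.6057/12² = -0.09448403 eV
|E_12| = 0.09448403 eV

Convert to Joules:
KE = 0.09448403 eV × (1.602177 × 10⁻¹⁹ J/eV) = 1.5138e-20 J

Using KE = ½mv²:
v = √(2·KE/m_e)
v = √(2 × 1.5138e-20 J / 9.10938 × 10⁻³¹ kg)
v = 1.82e+05 m/s

This is approximately 0.060811% the speed of light.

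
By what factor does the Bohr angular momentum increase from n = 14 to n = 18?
1.28571

In the Bohr model, L_n = nℏ, so the ratio is purely the ratio of quantum numbers:

L_18/L_14 = 18ℏ / 14ℏ = 18/14 = 1.28571

The angular momentum scales linearly with n.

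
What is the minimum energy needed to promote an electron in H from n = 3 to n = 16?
1.46 eV

The energy levels of a hydrogen-like atom are E_n = -13.6057 eV / n².

Energy at n = 3: E_3 = -13.6057 / 3² = -1.51174 eV
Energy at n = 16: E_16 = -13.6057 / 16² = -0.05315 eV

The excitation energy is the difference:
ΔE = E_16 - E_3
ΔE = -0.05315 - (-1.51174)
ΔE = 1.46 eV

Since this is positive, energy must be absorbed (photon absorption).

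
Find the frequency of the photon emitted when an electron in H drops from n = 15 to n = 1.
3.275e+15 Hz

First, find the transition energy:
E_15 = -13.6057 / 15² = -0.06047 eV
E_1 = -13.6057 / 1² = -13.60570 eV
|ΔE| = |E_1 - E_15| = 13.54523 eV

Convert to Joules: E = 13.54523 eV × (1.602177 × 10⁻¹⁹ J/eV) = 2.17019e-18 J

Using E = hf:
f = E/h = 2.17019e-18 J / (6.62607 × 10⁻³⁴ J·s)
f = 3.275e+15 Hz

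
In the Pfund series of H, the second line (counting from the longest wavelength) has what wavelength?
4651.249 nm

The lines of a series are numbered from the longest wavelength (smallest ΔE) outward; the second line is the transition from n = n_f + 2 to n_f.
The Pfund series has all transitions ending at n_f = 5.

For H, the second line (β-line) is the jump from n = 7 to n = 5:
E_7 = -13.6057 / 7² = -0.277667347 eV
E_5 = -13.6057 / 5² = -0.544228000 eV
ΔE = E_7 - E_5 = 0.266560653 eV

λ = hc/E = 1239.84 eV·nm / 0.266560653 eV
λ = 4651.249 nm

This is the β-line of the Pfund series in H.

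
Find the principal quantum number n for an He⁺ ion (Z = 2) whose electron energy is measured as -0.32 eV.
n = 13

The exact energy levels follow E_n = -13.6057 Z² / n² eV with Z = 2.

The measured value (-0.32 eV) is reported to only 2 significant figures, so we must test candidate n values and see which one matches to that precision.

Candidate energies:
  n = 11:  E = -13.6057 × 2² / 11² = -0.44978 eV
  n = 12:  E = -13.6057 × 2² / 12² = -0.37794 eV
  n = 13:  E = -13.6057 × 2² / 13² = -0.32203 eV  ← matches
  n = 14:  E = -13.6057 × 2² / 14² = -0.27767 eV
  n = 15:  E = -13.6057 × 2² / 15² = -0.24188 eV

Checking against the measurement of -0.32 eV (2 sig figs), only n = 13 agrees:
E_13 = -0.32203 eV, which rounds to -0.32 eV ✓

Therefore n = 13.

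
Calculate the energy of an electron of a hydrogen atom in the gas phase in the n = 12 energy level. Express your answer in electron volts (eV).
-0.09448 eV

The energy levels of a hydrogen-like atom are given by:
E_n = -13.6057 eV / n²

For n = 12:
E_12 = -13.6057 eV / 12²
E_12 = -13.6057 eV / 144
E_12 = -0.09448 eV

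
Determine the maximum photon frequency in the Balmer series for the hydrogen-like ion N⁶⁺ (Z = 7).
4.03006e+16 Hz

The series limit corresponds to the transition from n = ∞ to n = 2.
This is the highest energy (shortest wavelength) transition in the Balmer series.

E_∞ = 0 eV
E_2 = -13.6057 × 7² / 2² = -166.66982500 eV

Energy at series limit:
ΔE = E_∞ - E_2 = 0 - (-166.66982500) = 166.66982500 eV
E = 166.66982500 eV × (1.602177 × 10⁻¹⁹ J/eV) = 2.6703456e-17 J
f = E/h = 2.6703456e-17 J / (6.62607 × 10⁻³⁴ J·s) = 4.03006e+16 Hz

This energy equals the ionization energy from the n = 2 state of N⁶⁺.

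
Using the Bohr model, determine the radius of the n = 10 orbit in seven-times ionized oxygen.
0.6615 nm (or 6.6147 Å)

The Bohr radius formula is:
r_n = n² a₀ / Z

where a₀ = 0.0529177 nm is the Bohr radius.

For O⁷⁺ (Z = 8) at n = 10:
r_10 = 10² × 0.0529177 nm / 8
r_10 = 100 × 0.0529177 nm / 8
r_10 = 5.29177 nm / 8
r_10 = 0.6615 nm

The electron orbits at approximately 0.6615 nm from the nucleus.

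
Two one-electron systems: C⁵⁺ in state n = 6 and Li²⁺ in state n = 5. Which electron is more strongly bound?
C⁵⁺ at n = 6 (E = -13.60570 eV)

Using E_n = -13.6057 Z² / n² eV:

C⁵⁺ (Z = 6) at n = 6:
E = -13.6057 × 6² / 6² = -13.6057 × 36 / 36 = -13.60570000 eV

Li²⁺ (Z = 3) at n = 5:
E = -13.6057 × 3² / 5² = -13.6057 × 9 / 25 = -4.89805200 eV

Since -13.60570000 eV < -4.89805200 eV,
C⁵⁺ at n = 6 is more tightly bound (requires more energy to ionize).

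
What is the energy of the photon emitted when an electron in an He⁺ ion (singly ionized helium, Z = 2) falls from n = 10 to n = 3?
5.50275 eV

The energy levels are E_n = -13.6057 Z² eV / n².

Energy at n = 10: E_10 = -13.6057 × 2² / 10² = -0.54422800 eV
Energy at n = 3: E_3 = -13.6057 × 2² / 3² = -6.04697778 eV

For emission (electron falling to lower state), the photon energy is:
E_photon = E_10 - E_3 = |-0.54422800 - (-6.04697778)|
E_photon = 5.50275 eV

This energy is carried away by the emitted photon.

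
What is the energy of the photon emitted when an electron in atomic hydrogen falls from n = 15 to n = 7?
0.217 eV

The energy levels are E_n = -13.6057 eV / n².

Energy at n = 15: E_15 = -13.6057 / 15² = -0.060470 eV
Energy at n = 7: E_7 = -13.6057 / 7² = -0.277667 eV

For emission (electron falling to lower state), the photon energy is:
E_photon = E_15 - E_7 = |-0.060470 - (-0.277667)|
E_photon = 0.217 eV

This energy is carried away by the emitted photon.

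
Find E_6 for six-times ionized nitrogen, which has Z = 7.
-18.51887 eV

For hydrogen-like ions, the energy levels scale with Z²:
E_n = -13.6057 Z² / n² eV

For N⁶⁺ (Z = 7) at n = 6:
E_6 = -13.6057 × 7² / 6²
E_6 = -13.6057 × 49 / 36
E_6 = -666.6793 / 36
E_6 = -18.51887 eV

The energy is 49 times more negative than hydrogen at the same n due to the stronger nuclear charge.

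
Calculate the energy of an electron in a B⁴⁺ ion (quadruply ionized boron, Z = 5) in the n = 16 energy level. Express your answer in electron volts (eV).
-1.32868 eV

The energy levels of a hydrogen-like atom are given by:
E_n = -13.6057 Z² / n² eV  (with Z = 5 for B⁴⁺)

For n = 16:
E_16 = -13.6057 × 5² / 16²
E_16 = -13.6057 × 25 / 256
E_16 = -1.32868 eV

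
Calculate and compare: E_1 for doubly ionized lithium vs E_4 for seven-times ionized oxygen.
Li²⁺ at n = 1 (E = -122.45 eV)

Using E_n = -13.6057 Z² / n² eV:

Li²⁺ (Z = 3) at n = 1:
E = -13.6057 × 3² / 1² = -13.6057 × 9 / 1 = -122.45130 eV

O⁷⁺ (Z = 8) at n = 4:
E = -13.6057 × 8² / 4² = -13.6057 × 64 / 16 = -54.42280 eV

Since -122.45130 eV < -54.42280 eV,
Li²⁺ at n = 1 is more tightly bound (requires more energy to ionize).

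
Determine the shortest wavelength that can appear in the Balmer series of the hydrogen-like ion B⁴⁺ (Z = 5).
14.580242 nm

The series limit corresponds to the transition from n = ∞ to n = 2.
This is the highest energy (shortest wavelength) transition in the Balmer series.

E_∞ = 0 eV
E_2 = -13.6057 × 5² / 2² = -85.03562500 eV

Energy at series limit:
ΔE = E_∞ - E_2 = 0 - (-85.03562500) = 85.03562500 eV
λ = hc/E = 1239.84 eV·nm / 85.03562500 eV = 14.580242 nm

This energy equals the ionization energy from the n = 2 state of B⁴⁺.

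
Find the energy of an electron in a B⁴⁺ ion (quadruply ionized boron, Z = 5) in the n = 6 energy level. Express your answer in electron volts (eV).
-9.448403 eV

The energy levels of a hydrogen-like atom are given by:
E_n = -13.6057 Z² / n² eV  (with Z = 5 for B⁴⁺)

For n = 6:
E_6 = -13.6057 × 5² / 6²
E_6 = -13.6057 × 25 / 36
E_6 = -9.448403 eV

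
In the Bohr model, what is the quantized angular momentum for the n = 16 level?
1.68731e-33 J·s (or 16ℏ)

In the Bohr model, angular momentum is quantized:
L = nℏ

where ℏ = h/(2π) = 1.0545718e-34 J·s

For n = 16:
L = 16 × 1.0545718e-34 J·s
L = 1.68731e-33 J·s

This can also be written as L = 16ℏ.
The angular momentum is an integer multiple of the reduced Planck constant.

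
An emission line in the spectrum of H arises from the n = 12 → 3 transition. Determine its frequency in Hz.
3.427e+14 Hz

First, find the transition energy:
E_12 = -13.6057 / 12² = -0.094484 eV
E_3 = -13.6057 / 3² = -1.511744 eV
|ΔE| = |E_3 - E_12| = 1.417260 eV

Convert to Joules: E = 1.417260 eV × (1.602177 × 10⁻¹⁹ J/eV) = 2.27070e-19 J

Using E = hf:
f = E/h = 2.27070e-19 J / (6.62607 × 10⁻³⁴ J·s)
f = 3.427e+14 Hz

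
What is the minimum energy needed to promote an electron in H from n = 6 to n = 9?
0.209965 eV

The energy levels of a hydrogen-like atom are E_n = -13.6057 eV / n².

Energy at n = 6: E_6 = -13.6057 / 6² = -0.377936111 eV
Energy at n = 9: E_9 = -13.6057 / 9² = -0.167971605 eV

The excitation energy is the difference:
ΔE = E_9 - E_6
ΔE = -0.167971605 - (-0.377936111)
ΔE = 0.209965 eV

Since this is positive, energy must be absorbed (photon absorption).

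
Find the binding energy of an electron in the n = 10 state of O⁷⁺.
8.71 eV

The ionization energy is the energy needed to remove the electron completely (n → ∞).

For a hydrogen-like ion with Z = 8, E_n = -13.6057 Z² / n² eV.

At n = 10: E_10 = -13.6057 × 8² / 10² = -8.70765 eV
At n = ∞: E_∞ = 0 eV

Ionization energy = E_∞ - E_10 = 0 - (-8.70765) = 8.70765 eV
Ionization energy ≈ 8.71 eV

This is also called the binding energy of the electron in state n = 10.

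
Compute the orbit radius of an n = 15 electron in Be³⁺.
2.9766 nm (or 29.7662 Å)

The Bohr radius formula is:
r_n = n² a₀ / Z

where a₀ = 0.0529177 nm is the Bohr radius.

For Be³⁺ (Z = 4) at n = 15:
r_15 = 15² × 0.0529177 nm / 4
r_15 = 225 × 0.0529177 nm / 4
r_15 = 11.90648 nm / 4
r_15 = 2.9766 nm

The electron orbits at approximately 2.9766 nm from the nucleus.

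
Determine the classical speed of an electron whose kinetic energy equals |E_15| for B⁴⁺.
7.29e+05 m/s (or 0.24325% of c)

The binding energy at n = 15 for B⁴⁺ is:
E_15 = -13.6057 × 5²/15² = -1.5117444 eV
|E_15| = 1.5117444 eV

Convert to Joules:
KE = 1.5117444 eV × (1.602177 × 10⁻¹⁹ J/eV) = 2.4221e-19 J

Using KE = ½mv²:
v = √(2·KE/m_e)
v = √(2 × 2.4221e-19 J / 9.10938 × 10⁻³¹ kg)
v = 7.29e+05 m/s

This is approximately 0.24325% the speed of light.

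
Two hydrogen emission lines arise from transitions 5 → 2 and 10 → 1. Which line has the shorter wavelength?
10 → 1

Calculate the energy for each transition:

Transition 5 → 2:
ΔE₁ = |E_2 - E_5| = |-13.6057/2² - (-13.6057/5²)|
ΔE₁ = |-3.4014250000 - (-0.5442280000)| = 2.8571970 eV

Transition 10 → 1:
ΔE₂ = |E_1 - E_10| = |-13.6057/1² - (-13.6057/10²)|
ΔE₂ = |-13.6057000000 - (-0.1360570000)| = 13.4696430 eV

Since 13.4696430 eV > 2.8571970 eV, the transition 10 → 1 emits the more energetic photon.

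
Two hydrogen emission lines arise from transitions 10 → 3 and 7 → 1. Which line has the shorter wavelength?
7 → 1

Calculate the energy for each transition:

Transition 10 → 3:
ΔE₁ = |E_3 - E_10| = |-13.6057/3² - (-13.6057/10²)|
ΔE₁ = |-1.511744444 - (-0.136057000)| = 1.375687 eV

Transition 7 → 1:
ΔE₂ = |E_1 - E_7| = |-13.6057/1² - (-13.6057/7²)|
ΔE₂ = |-13.605700000 - (-0.277667347)| = 13.328033 eV

Since 13.328033 eV > 1.375687 eV, the transition 7 → 1 emits the more energetic photon.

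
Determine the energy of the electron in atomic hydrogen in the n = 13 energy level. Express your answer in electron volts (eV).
-0.0805 eV

The energy levels of a hydrogen-like atom are given by:
E_n = -13.6057 eV / n²

For n = 13:
E_13 = -13.6057 eV / 13²
E_13 = -13.6057 eV / 169
E_13 = -0.0805 eV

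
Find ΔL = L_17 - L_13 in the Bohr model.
4.21829e-34 J·s (or 4ℏ)

In the Bohr model, L_n = nℏ where ℏ = 1.0545718e-34 J·s.

L_17 = 17ℏ = 1.7927721e-33 J·s
L_13 = 13ℏ = 1.3709433e-33 J·s

ΔL = L_17 - L_13 = (17 - 13)ℏ = 4ℏ
ΔL = 4 × 1.0545718e-34 J·s = 4.21829e-34 J·s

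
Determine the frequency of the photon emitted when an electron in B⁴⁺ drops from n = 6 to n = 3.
6.85e+15 Hz

First, find the transition energy:
E_6 = -13.6057 × 5² / 6² = -9.448403 eV
E_3 = -13.6057 × 5² / 3² = -37.793611 eV
|ΔE| = |E_3 - E_6| = 28.345208 eV

Convert to Joules: E = 28.345208 eV × (1.602177 × 10⁻¹⁹ J/eV) = 4.5414e-18 J

Using E = hf:
f = E/h = 4.5414e-18 J / (6.62607 × 10⁻³⁴ J·s)
f = 6.85e+15 Hz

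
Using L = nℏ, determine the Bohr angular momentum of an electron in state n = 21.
2.215e-33 J·s (or 21ℏ)

In the Bohr model, angular momentum is quantized:
L = nℏ

where ℏ = h/(2π) = 1.05457e-34 J·s

For n = 21:
L = 21 × 1.05457e-34 J·s
L = 2.215e-33 J·s

This can also be written as L = 21ℏ.
The angular momentum is an integer multiple of the reduced Planck constant.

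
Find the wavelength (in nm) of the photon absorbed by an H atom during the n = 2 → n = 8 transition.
388.80646 nm

First, find the transition energy using E_n = -13.6057 / n² eV:
E_2 = -13.6057 / 2² = -3.401425000 eV
E_8 = -13.6057 / 8² = -0.212589063 eV

Photon energy: |ΔE| = |E_8 - E_2| = 3.188835937 eV

Convert to wavelength using E = hc/λ with hc = 1239.84 eV·nm:
λ = hc/E = 1239.84 eV·nm / 3.188835937 eV
λ = 388.80646 nm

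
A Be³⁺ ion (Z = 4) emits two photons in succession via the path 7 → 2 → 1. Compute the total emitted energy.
213.248522 eV

The energy levels of Be³⁺ are E_n = -13.6057 × 4² / n² eV.

First transition (7 → 2):
ΔE₁ = |E_2 - E_7|
ΔE₁ = |-54.422800000000 - (-4.442677551020)| = 49.980122449 eV

Second transition (2 → 1):
ΔE₂ = |E_1 - E_2|
ΔE₂ = |-217.691200000000 - (-54.422800000000)| = 163.268400000 eV

Total energy released:
E_total = ΔE₁ + ΔE₂ = 49.980122449 + 163.268400000 = 213.248522 eV

Note: This equals the direct transition 7 → 1: 213.248522 eV ✓
Energy is conserved regardless of the path taken.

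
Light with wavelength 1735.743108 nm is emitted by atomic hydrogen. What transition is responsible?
n = 10 → n = 4

First, find the photon energy from the wavelength (hc = 1239.84 eV·nm):
E = hc/λ = 1239.84 eV·nm / 1735.743108 nm = 0.71429925 eV

The energy levels of hydrogen satisfy E_n = -13.6057 / n² eV, so an emission n_i → n_f releases
ΔE = 13.6057 × (1/n_f² − 1/n_i²) eV.

Setting ΔE equal to the photon energy:
1/n_f² − 1/n_i² = 0.71429925 / 13.6057 = 0.052500000

Since 1/n_i² must be positive, we need 1/n_f² > 0.052500000, i.e. n_f ≤ 4. For each allowed n_f, solve n_i = (1/n_f² − 0.052500000)^(−1/2) and check whether it is a whole number:
  n_f = 1: 1/n_i² = 1.000000000 − 0.052500000 = 0.947500000 → n_i = 1.027  (not an integer) ✗
  n_f = 2: 1/n_i² = 0.250000000 − 0.052500000 = 0.197500000 → n_i = 2.250  (not an integer) ✗
  n_f = 3: 1/n_i² = 0.111111111 − 0.052500000 = 0.058611111 → n_i = 4.131  (not an integer) ✗
  n_f = 4: 1/n_i² = 0.062500000 − 0.052500000 = 0.010000000 → n_i = 10.000  → integer, n_i = 10 ✓

Only n_f = 4 gives an integer upper level, n_i = 10.

The transition is from n = 10 to n = 4 (emission).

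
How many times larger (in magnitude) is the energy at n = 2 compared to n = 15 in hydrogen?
56.25

Using E_n = -13.6057 Z² / n² eV with Z = 1:

E_2 = -13.6057 / 2² = -13.6057 / 4 = -3.40142500 eV
E_15 = -13.6057 / 15² = -13.6057 / 225 = -0.06046978 eV

The ratio is:
E_2/E_15 = (-3.40142500) / (-0.06046978)
E_2/E_15 = (-13.6057/4) / (-13.6057/225)
E_2/E_15 = 225/4
E_2/E_15 = 56.25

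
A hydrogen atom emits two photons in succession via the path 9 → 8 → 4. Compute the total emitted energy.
0.682385 eV

The energy levels of hydrogen are E_n = -13.6057 / n² eV.

First transition (9 → 8):
ΔE₁ = |E_8 - E_9|
ΔE₁ = |-0.212589062500 - (-0.167971604938)| = 0.044617458 eV

Second transition (8 → 4):
ΔE₂ = |E_4 - E_8|
ΔE₂ = |-0.850356250000 - (-0.212589062500)| = 0.637767188 eV

Total energy released:
E_total = ΔE₁ + ΔE₂ = 0.044617458 + 0.637767188 = 0.682385 eV

Note: This equals the direct transition 9 → 4: 0.682385 eV ✓
Energy is conserved regardless of the path taken.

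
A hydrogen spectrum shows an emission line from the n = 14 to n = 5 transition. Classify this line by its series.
Pfund series

The spectral series in hydrogen are named based on the final (lower) energy level:
- Lyman series: n_final = 1 (ultraviolet)
- Balmer series: n_final = 2 (visible/near-UV)
- Paschen series: n_final = 3 (infrared)
- Brackett series: n_final = 4 (infrared)
- Pfund series: n_final = 5 (far infrared)

Since this transition ends at n = 5, it belongs to the Pfund series.

For reference, this 14 → 5 line has photon energy
ΔE = 13.6057 eV × (1/5² - 1/14²) = 0.4748111633 eV,
corresponding to wavelength λ = hc/ΔE = 1239.84 eV·nm / 0.4748111633 eV = 2611.2276 nm in the far infrared region.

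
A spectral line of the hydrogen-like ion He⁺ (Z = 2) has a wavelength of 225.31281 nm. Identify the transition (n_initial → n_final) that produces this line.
n = 10 → n = 3

First, find the photon energy from the wavelength (hc = 1239.84 eV·nm):
E = hc/λ = 1239.84 eV·nm / 225.31281 nm = 5.5027497 eV

The energy levels of He⁺ satisfy E_n = -13.6057 × 2² / n² eV, so an emission n_i → n_f releases
ΔE = 13.6057 × 2² × (1/n_f² − 1/n_i²) eV.

Setting ΔE equal to the photon energy:
1/n_f² − 1/n_i² = 5.5027497 / (13.6057 × 2²) = 0.10111111

Since 1/n_i² must be positive, we need 1/n_f² > 0.10111111, i.e. n_f ≤ 3. For each allowed n_f, solve n_i = (1/n_f² − 0.10111111)^(−1/2) and check whether it is a whole number:
  n_f = 1: 1/n_i² = 1.00000000 − 0.10111111 = 0.89888889 → n_i = 1.055  (not an integer) ✗
  n_f = 2: 1/n_i² = 0.25000000 − 0.10111111 = 0.14888889 → n_i = 2.592  (not an integer) ✗
  n_f = 3: 1/n_i² = 0.11111111 − 0.10111111 = 0.01000000 → n_i = 10.000  → integer, n_i = 10 ✓

Only n_f = 3 gives an integer upper level, n_i = 10.

The transition is from n = 10 to n = 3 (emission).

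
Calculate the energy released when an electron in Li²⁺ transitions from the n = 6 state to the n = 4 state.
4.25178 eV

The energy levels are E_n = -13.6057 Z² eV / n².

Energy at n = 6: E_6 = -13.6057 × 3² / 6² = -3.40142500 eV
Energy at n = 4: E_4 = -13.6057 × 3² / 4² = -7.65320625 eV

For emission (electron falling to lower state), the photon energy is:
E_photon = E_6 - E_4 = |-3.40142500 - (-7.65320625)|
E_photon = 4.25178 eV

This energy is carried away by the emitted photon.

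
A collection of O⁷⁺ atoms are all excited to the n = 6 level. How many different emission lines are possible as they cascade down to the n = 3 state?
6

The electron can occupy levels n = 3, 4, ..., 6 during de-excitation — that is m = 6 - 3 + 1 = 4 distinct levels.

The number of distinct spectral lines equals the number of ways to choose 2 of these m levels (each pair gives one possible emission transition):

Number of lines = m(m-1)/2 = 4×3/2 = 6

These correspond to all possible transitions between the 4 levels:
6 → 5, 6 → 4, 6 → 3, 5 → 4, 5 → 3, 4 → 3

Each transition produces a photon with a unique energy (and thus wavelength). This count does not depend on Z.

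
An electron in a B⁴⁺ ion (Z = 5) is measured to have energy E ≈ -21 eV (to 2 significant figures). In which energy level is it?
n = 4

The exact energy levels follow E_n = -13.6057 Z² / n² eV with Z = 5.

The measured value (-21 eV) is reported to only 2 significant figures, so we must test candidate n values and see which one matches to that precision.

Candidate energies:
  n = 2:  E = -13.6057 × 5² / 2² = -85.03563 eV
  n = 3:  E = -13.6057 × 5² / 3² = -37.79361 eV
  n = 4:  E = -13.6057 × 5² / 4² = -21.25891 eV  ← matches
  n = 5:  E = -13.6057 × 5² / 5² = -13.60570 eV
  n = 6:  E = -13.6057 × 5² / 6² = -9.44840 eV

Checking against the measurement of -21 eV (2 sig figs), only n = 4 agrees:
E_4 = -21.25891 eV, which rounds to -21 eV ✓

Therefore n = 4.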